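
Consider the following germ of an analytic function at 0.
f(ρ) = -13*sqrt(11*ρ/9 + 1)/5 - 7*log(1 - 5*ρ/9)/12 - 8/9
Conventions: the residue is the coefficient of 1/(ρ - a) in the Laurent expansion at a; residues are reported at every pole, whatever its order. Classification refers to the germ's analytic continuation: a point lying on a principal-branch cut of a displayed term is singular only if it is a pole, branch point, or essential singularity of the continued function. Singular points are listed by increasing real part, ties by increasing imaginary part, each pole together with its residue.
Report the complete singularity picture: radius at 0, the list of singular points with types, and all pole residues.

Branch term (-7/12)*log(1 - ρ/(9/5)): its argument vanishes at ρ = 9/5, a logarithmic branch point, modulus 9/5.
Branch term (-13/5)*sqrt(1 - ρ/(-9/11)): its argument vanishes at ρ = -9/11, a square-root branch point, modulus 9/11.
The radius of convergence is the smallest modulus among the singular points: 9/11.
List the singular points by increasing real part (a conjugate pair: the negative imaginary part first).

Radius of convergence at 0: 9/11.
At -9/11: an algebraic (square-root) branch point.
At 9/5: a logarithmic branch point.


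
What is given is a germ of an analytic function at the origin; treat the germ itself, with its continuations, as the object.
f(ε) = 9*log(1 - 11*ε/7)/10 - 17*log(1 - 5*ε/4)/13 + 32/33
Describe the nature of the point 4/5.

The term (-17/13)*log(1 - ε/(4/5)) has argument 1 - 4/5/(4/5) = 0 at 4/5: a logarithmic (infinitely-sheeted) branch point; the remaining terms are analytic or single-valued there.

The point is a logarithmic branch point.


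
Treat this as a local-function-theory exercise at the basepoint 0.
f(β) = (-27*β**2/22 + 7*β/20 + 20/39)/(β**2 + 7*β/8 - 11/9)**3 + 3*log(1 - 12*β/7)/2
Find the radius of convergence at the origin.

Denominator factor (β**2 + 7*β/8 - 11/9)^3: discriminant 3257/576, real irrational roots -7/16 + (1/48)*sqrt(3257) and -7/16 - (1/48)*sqrt(3257); poles of order 3, moduli -7/16 + (1/48)*sqrt(3257) and 7/16 + (1/48)*sqrt(3257).
Branch term (3/2)*log(1 - β/(7/12)): its argument vanishes at β = 7/12, a logarithmic branch point, modulus 7/12.
The radius of convergence is the smallest modulus among the singular points: 7/12.

The radius of convergence is 7/12.


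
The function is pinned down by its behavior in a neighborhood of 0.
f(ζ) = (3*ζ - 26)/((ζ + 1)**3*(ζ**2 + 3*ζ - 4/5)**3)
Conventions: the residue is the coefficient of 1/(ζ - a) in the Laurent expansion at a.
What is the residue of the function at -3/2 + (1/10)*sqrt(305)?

The factor ζ**2 + 3*ζ - 4/5 splits as (ζ - a)(ζ - a') with a = -3/2 + (1/10)*sqrt(305), a' = -3/2 - (1/10)*sqrt(305). At the order-3 pole a set g(ζ) = (ζ - a)^3*f(ζ) = [(3*ζ - 26)/(ζ + 1)**3] / (ζ - a')^3.
Order-3 pole: residue = g''(a)/2; g''(-3/2 + (1/10)*sqrt(305)) = -613125/268912 - (108223125/1000621552)*sqrt(305), so the residue is -613125/537824 - (108223125/2001243104)*sqrt(305).

The residue is -613125/537824 - (108223125/2001243104)*sqrt(305).


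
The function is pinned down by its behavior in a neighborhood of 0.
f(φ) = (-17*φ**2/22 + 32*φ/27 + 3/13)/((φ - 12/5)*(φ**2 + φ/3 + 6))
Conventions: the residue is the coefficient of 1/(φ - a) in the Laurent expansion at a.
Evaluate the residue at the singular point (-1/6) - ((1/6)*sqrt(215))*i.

The residue is (-134005/404118) - ((31454/8688537)*sqrt(215))*i.

The factor φ**2 + φ/3 + 6 splits as (φ - a)(φ - a') with a = (-1/6) - ((1/6)*sqrt(215))*i, a' = (-1/6) + ((1/6)*sqrt(215))*i. At the order-1 pole a set g(φ) = (φ - a)*f(φ) = [(-17*φ**2/22 + 32*φ/27 + 3/13)/(φ - 12/5)] / (φ - a').
Simple pole: residue = g(a) at a = (-1/6) - ((1/6)*sqrt(215))*i, which is (-134005/404118) - ((31454/8688537)*sqrt(215))*i.


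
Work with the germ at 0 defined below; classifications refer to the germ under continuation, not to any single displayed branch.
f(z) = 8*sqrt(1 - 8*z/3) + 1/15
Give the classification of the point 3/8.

The term (8)*sqrt(1 - z/(3/8)) has argument 1 - 3/8/(3/8) = 0 at 3/8: a square-root (algebraic, two-sheeted) branch point; the remaining terms are analytic or single-valued there.

The point is an algebraic (square-root) branch point.


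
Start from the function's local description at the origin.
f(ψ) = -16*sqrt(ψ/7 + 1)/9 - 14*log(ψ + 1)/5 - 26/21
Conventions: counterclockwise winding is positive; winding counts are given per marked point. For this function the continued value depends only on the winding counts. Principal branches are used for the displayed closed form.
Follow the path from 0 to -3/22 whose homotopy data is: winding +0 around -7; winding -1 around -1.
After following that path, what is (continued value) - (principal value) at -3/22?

Continued minus principal equals (28/5)*pi*i.

The rational part is single-valued and drops out of the difference; each branch term changes only by its own monodromy.
(-16/9)*sqrt(1 - ψ/(-7)): winding +0 is even, the square root returns to the same sheet, contribution 0.
(-14/5)*log(1 - ψ/(-1)): each positive loop around -1 adds 2*pi*i to the log, so winding -1 contributes (-14/5)*(-1)*2*pi*i = (28/5)*pi*i.
Summing the contributions at ψ = -3/22 gives (28/5)*pi*i.


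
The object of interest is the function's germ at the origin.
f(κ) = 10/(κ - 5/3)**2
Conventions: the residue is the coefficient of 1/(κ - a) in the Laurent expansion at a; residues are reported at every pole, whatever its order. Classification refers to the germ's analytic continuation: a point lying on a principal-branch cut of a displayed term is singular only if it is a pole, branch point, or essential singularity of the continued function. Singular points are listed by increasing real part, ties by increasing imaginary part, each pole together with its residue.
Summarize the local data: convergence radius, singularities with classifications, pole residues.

Denominator factor (κ - 5/3)^2: pole of order 2 at 5/3, modulus 5/3.
The radius of convergence is the smallest modulus among the singular points: 5/3.
At the order-2 pole 5/3 set g(κ) = (κ - (5/3))^2*f(κ) = 10.
Order-2 pole: residue = g'(a); g'(5/3) = 0, so the residue is 0.

Radius of convergence at 0: 5/3.
At 5/3: a pole of order 2; residue 0.


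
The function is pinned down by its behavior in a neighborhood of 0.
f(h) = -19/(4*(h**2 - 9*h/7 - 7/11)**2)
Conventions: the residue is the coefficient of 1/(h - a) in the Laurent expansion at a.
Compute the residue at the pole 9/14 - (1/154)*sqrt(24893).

The factor h**2 - 9*h/7 - 7/11 splits as (h - a)(h - a') with a = 9/14 - (1/154)*sqrt(24893), a' = 9/14 + (1/154)*sqrt(24893). At the order-2 pole a set g(h) = (h - a)^2*f(h) = [-19/4] / (h - a')^2.
Order-2 pole: residue = g'(a); g'(9/14 - (1/154)*sqrt(24893)) = -(71687/10242338)*sqrt(24893), so the residue is -(71687/10242338)*sqrt(24893).

The residue is -(71687/10242338)*sqrt(24893).


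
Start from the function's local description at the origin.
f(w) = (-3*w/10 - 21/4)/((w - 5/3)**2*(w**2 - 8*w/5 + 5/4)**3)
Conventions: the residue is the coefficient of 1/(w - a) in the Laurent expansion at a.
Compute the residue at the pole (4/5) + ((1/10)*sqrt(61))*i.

The factor w**2 - 8*w/5 + 5/4 splits as (w - a)(w - a') with a = (4/5) + ((1/10)*sqrt(61))*i, a' = (4/5) - ((1/10)*sqrt(61))*i. At the order-3 pole a set g(w) = (w - a)^3*f(w) = [(-3*w/10 - 21/4)/(w - 5/3)**2] / (w - a')^3.
Order-3 pole: residue = g''(a)/2; g''((4/5) + ((1/10)*sqrt(61))*i) = (-247673376/28824005) + ((147202017012/107254122605)*sqrt(61))*i, so the residue is (-123836688/28824005) + ((73601008506/107254122605)*sqrt(61))*i.

The residue is (-123836688/28824005) + ((73601008506/107254122605)*sqrt(61))*i.


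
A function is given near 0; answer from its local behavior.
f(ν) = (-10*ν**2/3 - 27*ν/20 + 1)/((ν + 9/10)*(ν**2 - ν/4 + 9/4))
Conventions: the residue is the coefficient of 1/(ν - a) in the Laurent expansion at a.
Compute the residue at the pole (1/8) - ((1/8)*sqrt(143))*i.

The factor ν**2 - ν/4 + 9/4 splits as (ν - a)(ν - a') with a = (1/8) - ((1/8)*sqrt(143))*i, a' = (1/8) + ((1/8)*sqrt(143))*i. At the order-1 pole a set g(ν) = (ν - a)*f(ν) = [(-10*ν**2/3 - 27*ν/20 + 1)/(ν + 9/10)] / (ν - a').
Simple pole: residue = g(a) at a = (1/8) - ((1/8)*sqrt(143))*i, which is (-2093/1314) + ((517/17082)*sqrt(143))*i.

The residue is (-2093/1314) + ((517/17082)*sqrt(143))*i.


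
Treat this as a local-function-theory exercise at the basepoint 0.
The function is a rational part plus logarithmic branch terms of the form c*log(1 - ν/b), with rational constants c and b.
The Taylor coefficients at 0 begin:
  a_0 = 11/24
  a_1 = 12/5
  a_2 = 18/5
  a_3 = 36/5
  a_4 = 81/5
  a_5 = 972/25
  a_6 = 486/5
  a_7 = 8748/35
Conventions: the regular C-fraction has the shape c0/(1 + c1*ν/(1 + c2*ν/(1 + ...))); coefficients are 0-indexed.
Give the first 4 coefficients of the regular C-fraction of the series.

Taylor coefficients (read off): a_0 = 11/24, a_1 = 12/5, a_2 = 18/5, a_3 = 36/5.
c0 = a_0 = 11/24. Peel one level at a time: if S = 1 + c*ν/S' with S'(0) = 1, then c is the ν-coefficient of S and S' = c*ν/(S - 1).
S_1 = c0/f = 1 + (-288/55)*ν + (59184/3025)*ν^2 + ...; c1 = -288/55.
S_2 = c1*ν/(S_1 - 1) = 1 + (411/110)*ν + (-3/4)*ν^2 + ...; c2 = 411/110.
S_3 = c2*ν/(S_2 - 1) = 1 + (55/274)*ν + ...; c3 = 55/274.

The regular C-fraction coefficients are [11/24, -288/55, 411/110, 55/274].


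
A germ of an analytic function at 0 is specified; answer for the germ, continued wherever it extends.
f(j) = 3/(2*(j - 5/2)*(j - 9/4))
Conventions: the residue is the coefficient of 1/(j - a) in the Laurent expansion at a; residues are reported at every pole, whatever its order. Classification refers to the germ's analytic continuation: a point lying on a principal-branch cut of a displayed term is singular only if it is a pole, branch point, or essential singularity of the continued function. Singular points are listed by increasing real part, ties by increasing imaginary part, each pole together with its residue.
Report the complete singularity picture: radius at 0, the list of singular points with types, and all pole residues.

Radius of convergence at 0: 9/4.
At 9/4: a pole of order 1; residue -6.
At 5/2: a pole of order 1; residue 6.

Denominator factor (j - 9/4): pole of order 1 at 9/4, modulus 9/4.
Denominator factor (j - 5/2): pole of order 1 at 5/2, modulus 5/2.
The radius of convergence is the smallest modulus among the singular points: 9/4.
At the order-1 pole 9/4 set g(j) = (j - (9/4))*f(j) = 3/(2*(j - 5/2)).
Simple pole: residue = g(a) at a = 9/4, which is -6.
At the order-1 pole 5/2 set g(j) = (j - (5/2))*f(j) = 3/(2*(j - 9/4)).
Simple pole: residue = g(a) at a = 5/2, which is 6.
List the singular points by increasing real part (a conjugate pair: the negative imaginary part first).


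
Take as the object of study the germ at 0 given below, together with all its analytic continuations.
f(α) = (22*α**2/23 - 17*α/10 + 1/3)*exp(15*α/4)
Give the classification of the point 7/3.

The point is a regular point.

There is no denominator, hence no pole anywhere.
The factor exp(15*α/4) is entire.
So the germ continues analytically to 7/3.


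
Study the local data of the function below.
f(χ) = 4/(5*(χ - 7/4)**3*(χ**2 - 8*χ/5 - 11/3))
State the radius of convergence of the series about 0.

The radius of convergence is -4/5 + (1/15)*sqrt(969).

Denominator factor (χ - 7/4)^3: pole of order 3 at 7/4, modulus 7/4.
Denominator factor (χ**2 - 8*χ/5 - 11/3): discriminant 1292/75, real irrational roots 4/5 + (1/15)*sqrt(969) and 4/5 - (1/15)*sqrt(969); poles of order 1, moduli 4/5 + (1/15)*sqrt(969) and -4/5 + (1/15)*sqrt(969).
The radius of convergence is the smallest modulus among the singular points: -4/5 + (1/15)*sqrt(969).


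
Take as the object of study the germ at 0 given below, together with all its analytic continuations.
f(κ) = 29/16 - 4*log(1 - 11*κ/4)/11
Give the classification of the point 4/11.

The term (-4/11)*log(1 - κ/(4/11)) has argument 1 - 4/11/(4/11) = 0 at 4/11: a logarithmic (infinitely-sheeted) branch point; the remaining terms are analytic or single-valued there.

The point is a logarithmic branch point.


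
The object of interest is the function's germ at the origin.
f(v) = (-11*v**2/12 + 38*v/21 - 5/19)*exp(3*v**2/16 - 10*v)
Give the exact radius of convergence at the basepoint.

The factor exp(3*v**2/16 - 10*v) is entire and contributes no finite singular point.
The polynomial part has no poles.
No finite singular points: the Taylor series at 0 converges everywhere.

The radius of convergence is infinite.


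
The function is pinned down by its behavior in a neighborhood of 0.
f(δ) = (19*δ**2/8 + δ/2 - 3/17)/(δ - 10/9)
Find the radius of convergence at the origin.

The radius of convergence is 10/9.

Denominator factor (δ - 10/9): pole of order 1 at 10/9, modulus 10/9.
The radius of convergence is the smallest modulus among the singular points: 10/9.


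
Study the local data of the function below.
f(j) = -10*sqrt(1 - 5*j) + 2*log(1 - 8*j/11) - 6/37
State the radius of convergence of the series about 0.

Branch term (-10)*sqrt(1 - j/(1/5)): its argument vanishes at j = 1/5, a square-root branch point, modulus 1/5.
Branch term (2)*log(1 - j/(11/8)): its argument vanishes at j = 11/8, a logarithmic branch point, modulus 11/8.
The radius of convergence is the smallest modulus among the singular points: 1/5.

The radius of convergence is 1/5.


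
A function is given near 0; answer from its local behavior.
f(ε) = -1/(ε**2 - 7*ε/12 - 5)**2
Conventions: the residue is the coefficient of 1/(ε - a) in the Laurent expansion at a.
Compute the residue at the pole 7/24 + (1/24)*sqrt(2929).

The residue is (3456/8579041)*sqrt(2929).

The factor ε**2 - 7*ε/12 - 5 splits as (ε - a)(ε - a') with a = 7/24 + (1/24)*sqrt(2929), a' = 7/24 - (1/24)*sqrt(2929). At the order-2 pole a set g(ε) = (ε - a)^2*f(ε) = [-1] / (ε - a')^2.
Order-2 pole: residue = g'(a); g'(7/24 + (1/24)*sqrt(2929)) = (3456/8579041)*sqrt(2929), so the residue is (3456/8579041)*sqrt(2929).


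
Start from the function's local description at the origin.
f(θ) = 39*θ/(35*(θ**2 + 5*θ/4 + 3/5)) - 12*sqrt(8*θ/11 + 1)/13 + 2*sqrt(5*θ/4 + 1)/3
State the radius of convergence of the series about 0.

Denominator factor (θ**2 + 5*θ/4 + 3/5): discriminant -67/80, complex-conjugate roots (-5/8) + ((1/40)*sqrt(335))*i and (-5/8) - ((1/40)*sqrt(335))*i; poles of order 1, moduli (1/5)*sqrt(15) and (1/5)*sqrt(15).
Branch term (-12/13)*sqrt(1 - θ/(-11/8)): its argument vanishes at θ = -11/8, a square-root branch point, modulus 11/8.
Branch term (2/3)*sqrt(1 - θ/(-4/5)): its argument vanishes at θ = -4/5, a square-root branch point, modulus 4/5.
The radius of convergence is the smallest modulus among the singular points: (1/5)*sqrt(15).

The radius of convergence is (1/5)*sqrt(15).


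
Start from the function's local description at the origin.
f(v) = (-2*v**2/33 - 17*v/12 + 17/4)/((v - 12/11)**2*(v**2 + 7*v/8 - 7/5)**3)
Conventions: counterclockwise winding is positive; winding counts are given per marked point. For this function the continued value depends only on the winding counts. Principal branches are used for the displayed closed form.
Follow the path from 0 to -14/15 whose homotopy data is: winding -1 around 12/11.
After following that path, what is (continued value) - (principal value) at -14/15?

The function is rational, hence single-valued: continuing it around any pole returns the same value, so the difference is 0.

Continued minus principal equals 0.


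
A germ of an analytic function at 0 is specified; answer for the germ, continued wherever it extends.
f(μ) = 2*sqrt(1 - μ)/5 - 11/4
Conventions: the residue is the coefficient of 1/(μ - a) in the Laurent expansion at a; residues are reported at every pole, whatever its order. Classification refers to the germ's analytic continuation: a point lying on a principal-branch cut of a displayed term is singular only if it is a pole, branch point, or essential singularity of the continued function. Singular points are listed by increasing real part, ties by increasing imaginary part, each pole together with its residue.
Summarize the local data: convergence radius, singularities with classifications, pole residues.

Radius of convergence at 0: 1.
At 1: an algebraic (square-root) branch point.

Branch term (2/5)*sqrt(1 - μ/(1)): its argument vanishes at μ = 1, a square-root branch point, modulus 1.
The radius of convergence is the smallest modulus among the singular points: 1.


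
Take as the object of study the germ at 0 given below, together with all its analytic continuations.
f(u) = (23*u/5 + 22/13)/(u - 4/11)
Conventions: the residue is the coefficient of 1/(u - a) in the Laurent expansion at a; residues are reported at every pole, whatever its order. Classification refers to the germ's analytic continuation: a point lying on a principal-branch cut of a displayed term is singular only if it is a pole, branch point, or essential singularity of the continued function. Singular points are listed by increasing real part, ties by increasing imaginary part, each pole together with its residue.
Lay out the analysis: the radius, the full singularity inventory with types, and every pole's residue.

Radius of convergence at 0: 4/11.
At 4/11: a pole of order 1; residue 2406/715.

Denominator factor (u - 4/11): pole of order 1 at 4/11, modulus 4/11.
The radius of convergence is the smallest modulus among the singular points: 4/11.
At the order-1 pole 4/11 set g(u) = (u - (4/11))*f(u) = 23*u/5 + 22/13.
Simple pole: residue = g(a) at a = 4/11, which is 2406/715.


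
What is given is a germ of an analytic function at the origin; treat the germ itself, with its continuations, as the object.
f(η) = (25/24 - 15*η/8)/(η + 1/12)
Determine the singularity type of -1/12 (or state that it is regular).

The point is a pole of order 1.

The denominator factor η + 1/12 vanishes at -1/12 and appears to the power 1; the numerator there equals 115/96, nonzero, and no other factor vanishes.
Hence a pole whose order is the multiplicity, 1.


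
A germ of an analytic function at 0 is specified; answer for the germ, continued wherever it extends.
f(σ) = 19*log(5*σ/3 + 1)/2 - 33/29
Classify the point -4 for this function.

The point is a regular point.

There is no denominator, hence no pole anywhere.
Branch term log(1 - σ/(-3/5)): argument at -4 is -17/3, nonzero, so -4 is not its branch point (a point on a principal cut is still regular for the continued germ).
So the germ continues analytically to -4.


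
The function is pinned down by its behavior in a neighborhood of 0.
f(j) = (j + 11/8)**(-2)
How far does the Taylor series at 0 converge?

Denominator factor (j + 11/8)^2: pole of order 2 at -11/8, modulus 11/8.
The radius of convergence is the smallest modulus among the singular points: 11/8.

The radius of convergence is 11/8.


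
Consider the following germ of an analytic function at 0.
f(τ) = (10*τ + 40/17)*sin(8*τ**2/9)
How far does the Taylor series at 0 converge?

The factor sin(8*τ**2/9) is entire and contributes no finite singular point.
The polynomial part has no poles.
No finite singular points: the Taylor series at 0 converges everywhere.

The radius of convergence is infinite.


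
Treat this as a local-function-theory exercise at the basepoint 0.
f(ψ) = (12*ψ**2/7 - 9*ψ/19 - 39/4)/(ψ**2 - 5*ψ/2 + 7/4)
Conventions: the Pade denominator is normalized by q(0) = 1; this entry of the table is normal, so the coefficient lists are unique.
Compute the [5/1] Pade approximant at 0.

Taylor coefficients needed (expand at 0): a_0 = -39/7, a_1 = -7662/931, a_2 = -49488/6517, a_3 = -280344/45619, a_4 = -1417776/319333, a_5 = -6328128/2235331, a_6 = -23583552/15647317.
Write the denominator as Q(ψ) = 1 + q1*ψ. Requiring Q*f - P = O(ψ^7) with deg P <= 5 kills the coefficients of ψ^6..ψ^6 in Q*f:
  ψ^6: a_6 + q1*a_5 = 0, i.e. -23583552/15647317 + (-6328128/2235331)*q1 = 0.
Solving this linear system: q1 = -122831/230713.
The numerator is Q*f truncated at degree 5: P0 = a_0 = -39/7; P1 = a_1 + q1*a_0 = -23073441/4383547; P2 = a_2 + q1*a_1 = -98563410/30684829; P3 = a_3 + q1*a_2 = -64514232/30684829; P4 = a_4 + q1*a_3 = -35841240/30684829; P5 = a_5 + q1*a_4 = -14336496/30684829.

The Pade approximant has numerator coefficients [-39/7, -23073441/4383547, -98563410/30684829, -64514232/30684829, -35841240/30684829, -14336496/30684829]; denominator coefficients [1, -122831/230713].


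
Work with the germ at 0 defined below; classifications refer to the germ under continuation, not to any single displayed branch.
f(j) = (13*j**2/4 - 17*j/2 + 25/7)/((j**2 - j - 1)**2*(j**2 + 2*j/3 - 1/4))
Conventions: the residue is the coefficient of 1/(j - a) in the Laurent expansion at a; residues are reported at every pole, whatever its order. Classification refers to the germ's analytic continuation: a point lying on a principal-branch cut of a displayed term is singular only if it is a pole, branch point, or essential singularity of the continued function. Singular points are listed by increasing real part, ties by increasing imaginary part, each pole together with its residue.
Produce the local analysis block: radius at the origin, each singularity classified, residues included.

Radius of convergence at 0: -1/3 + (1/6)*sqrt(13).
At -1/3 - (1/6)*sqrt(13): a pole of order 1; residue -1212/139 - (33711/12649)*sqrt(13).
At 1/2 - (1/2)*sqrt(5): a pole of order 2; residue 1212/139 + (18288/4865)*sqrt(5).
At -1/3 + (1/6)*sqrt(13): a pole of order 1; residue -1212/139 + (33711/12649)*sqrt(13).
At 1/2 + (1/2)*sqrt(5): a pole of order 2; residue 1212/139 - (18288/4865)*sqrt(5).

Denominator factor (j**2 - j - 1)^2: discriminant 5, real irrational roots 1/2 + (1/2)*sqrt(5) and 1/2 - (1/2)*sqrt(5); poles of order 2, moduli 1/2 + (1/2)*sqrt(5) and -1/2 + (1/2)*sqrt(5).
Denominator factor (j**2 + 2*j/3 - 1/4): discriminant 13/9, real irrational roots -1/3 + (1/6)*sqrt(13) and -1/3 - (1/6)*sqrt(13); poles of order 1, moduli -1/3 + (1/6)*sqrt(13) and 1/3 + (1/6)*sqrt(13).
The radius of convergence is the smallest modulus among the singular points: -1/3 + (1/6)*sqrt(13).
The factor j**2 + 2*j/3 - 1/4 splits as (j - a)(j - a') with a = -1/3 - (1/6)*sqrt(13), a' = -1/3 + (1/6)*sqrt(13). At the order-1 pole a set g(j) = (j - a)*f(j) = [(13*j**2/4 - 17*j/2 + 25/7)/(j**2 - j - 1)**2] / (j - a').
Simple pole: residue = g(a) at a = -1/3 - (1/6)*sqrt(13), which is -1212/139 - (33711/12649)*sqrt(13).
The factor j**2 - j - 1 splits as (j - a)(j - a') with a = 1/2 - (1/2)*sqrt(5), a' = 1/2 + (1/2)*sqrt(5). At the order-2 pole a set g(j) = (j - a)^2*f(j) = [(13*j**2/4 - 17*j/2 + 25/7)/(j**2 + 2*j/3 - 1/4)] / (j - a')^2.
Order-2 pole: residue = g'(a); g'(1/2 - (1/2)*sqrt(5)) = 1212/139 + (18288/4865)*sqrt(5), so the residue is 1212/139 + (18288/4865)*sqrt(5).
The factor j**2 + 2*j/3 - 1/4 splits as (j - a)(j - a') with a = -1/3 + (1/6)*sqrt(13), a' = -1/3 - (1/6)*sqrt(13). At the order-1 pole a set g(j) = (j - a)*f(j) = [(13*j**2/4 - 17*j/2 + 25/7)/(j**2 - j - 1)**2] / (j - a').
Simple pole: residue = g(a) at a = -1/3 + (1/6)*sqrt(13), which is -1212/139 + (33711/12649)*sqrt(13).
The factor j**2 - j - 1 splits as (j - a)(j - a') with a = 1/2 + (1/2)*sqrt(5), a' = 1/2 - (1/2)*sqrt(5). At the order-2 pole a set g(j) = (j - a)^2*f(j) = [(13*j**2/4 - 17*j/2 + 25/7)/(j**2 + 2*j/3 - 1/4)] / (j - a')^2.
Order-2 pole: residue = g'(a); g'(1/2 + (1/2)*sqrt(5)) = 1212/139 - (18288/4865)*sqrt(5), so the residue is 1212/139 - (18288/4865)*sqrt(5).
List the singular points by increasing real part (a conjugate pair: the negative imaginary part first).


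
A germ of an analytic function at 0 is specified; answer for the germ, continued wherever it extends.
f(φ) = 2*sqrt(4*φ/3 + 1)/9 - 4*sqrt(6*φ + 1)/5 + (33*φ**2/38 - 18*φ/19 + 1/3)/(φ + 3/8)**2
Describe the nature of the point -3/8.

The denominator factor φ + 3/8 vanishes at -3/8 and appears to the power 2; the numerator there equals 5915/7296, nonzero, and no other factor vanishes.
The branch terms are analytic at this point.
Hence a pole whose order is the multiplicity, 2.

The point is a pole of order 2.


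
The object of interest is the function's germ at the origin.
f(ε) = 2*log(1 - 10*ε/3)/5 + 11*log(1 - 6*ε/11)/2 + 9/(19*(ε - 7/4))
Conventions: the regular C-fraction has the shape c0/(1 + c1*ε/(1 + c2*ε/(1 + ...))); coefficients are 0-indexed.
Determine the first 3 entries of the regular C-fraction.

Taylor coefficients (expand at 0): a_0 = -36/133, a_1 = -12535/2793, a_2 = -2018641/645183.
c0 = a_0 = -36/133. Peel one level at a time: if S = 1 + c*ε/S' with S'(0) = 1, then c is the ε-coefficient of S and S' = c*ε/(S - 1).
S_1 = c0/f = 1 + (-12535/756)*ε + (33790151/128304)*ε^2 + ...; c1 = -12535/756.
S_2 = c1*ε/(S_1 - 1) = 1 + (10283959/647460)*ε + ...; c2 = 10283959/647460.

The regular C-fraction coefficients are [-36/133, -12535/756, 10283959/647460].


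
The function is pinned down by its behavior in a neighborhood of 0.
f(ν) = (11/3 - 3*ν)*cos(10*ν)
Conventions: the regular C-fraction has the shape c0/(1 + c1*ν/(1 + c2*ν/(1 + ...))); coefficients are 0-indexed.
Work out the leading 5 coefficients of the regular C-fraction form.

The regular C-fraction coefficients are [11/3, 9/11, -6131/99, 550/9, 4125/6131].

Taylor coefficients (expand at 0): a_0 = 11/3, a_1 = -3, a_2 = -550/3, a_3 = 150, a_4 = 13750/9.
c0 = a_0 = 11/3. Peel one level at a time: if S = 1 + c*ν/S' with S'(0) = 1, then c is the ν-coefficient of S and S' = c*ν/(S - 1).
S_1 = c0/f = 1 + (9/11)*ν + (6131/121)*ν^2 + ...; c1 = 9/11.
S_2 = c1*ν/(S_1 - 1) = 1 + (-6131/99)*ν + (306550/81)*ν^2 + ...; c2 = -6131/99.
S_3 = c2*ν/(S_2 - 1) = 1 + (550/9)*ν + (-756250/18393)*ν^2 + ...; c3 = 550/9.
S_4 = c3*ν/(S_3 - 1) = 1 + (4125/6131)*ν + ...; c4 = 4125/6131.


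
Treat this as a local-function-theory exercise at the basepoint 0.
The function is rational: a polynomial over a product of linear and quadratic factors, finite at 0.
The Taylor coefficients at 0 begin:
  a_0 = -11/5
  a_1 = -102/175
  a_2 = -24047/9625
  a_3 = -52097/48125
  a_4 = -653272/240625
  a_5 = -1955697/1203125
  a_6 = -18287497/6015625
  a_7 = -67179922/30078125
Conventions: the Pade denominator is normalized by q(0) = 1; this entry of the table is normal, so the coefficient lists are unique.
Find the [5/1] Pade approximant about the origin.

Taylor coefficients needed (read off): a_0 = -11/5, a_1 = -102/175, a_2 = -24047/9625, a_3 = -52097/48125, a_4 = -653272/240625, a_5 = -1955697/1203125, a_6 = -18287497/6015625.
Write the denominator as Q(λ) = 1 + q1*λ. Requiring Q*f - P = O(λ^7) with deg P <= 5 kills the coefficients of λ^6..λ^6 in Q*f:
  λ^6: a_6 + q1*a_5 = 0, i.e. -18287497/6015625 + (-1955697/1203125)*q1 = 0.
Solving this linear system: q1 = -18287497/9778485.
The numerator is Q*f truncated at degree 5: P0 = a_0 = -11/5; P1 = a_1 + q1*a_0 = 48346247/13689879; P2 = a_2 + q1*a_1 = -4158443/2952719; P3 = a_3 + q1*a_2 = 540597590/150588669; P4 = a_4 + q1*a_3 = -103961075/150588669; P5 = a_5 + q1*a_4 = 519805375/150588669.

The Pade approximant has numerator coefficients [-11/5, 48346247/13689879, -4158443/2952719, 540597590/150588669, -103961075/150588669, 519805375/150588669]; denominator coefficients [1, -18287497/9778485].


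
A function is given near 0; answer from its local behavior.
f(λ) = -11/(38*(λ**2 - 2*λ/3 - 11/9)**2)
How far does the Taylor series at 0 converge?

The radius of convergence is -1/3 + (2/3)*sqrt(3).

Denominator factor (λ**2 - 2*λ/3 - 11/9)^2: discriminant 16/3, real irrational roots 1/3 + (2/3)*sqrt(3) and 1/3 - (2/3)*sqrt(3); poles of order 2, moduli 1/3 + (2/3)*sqrt(3) and -1/3 + (2/3)*sqrt(3).
The radius of convergence is the smallest modulus among the singular points: -1/3 + (2/3)*sqrt(3).


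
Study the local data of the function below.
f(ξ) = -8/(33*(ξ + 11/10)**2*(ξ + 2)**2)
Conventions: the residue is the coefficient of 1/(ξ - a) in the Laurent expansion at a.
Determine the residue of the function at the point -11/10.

At the order-2 pole -11/10 set g(ξ) = (ξ - (-11/10))^2*f(ξ) = -8/(33*(ξ + 2)**2).
Order-2 pole: residue = g'(a); g'(-11/10) = 16000/24057, so the residue is 16000/24057.

The residue is 16000/24057.


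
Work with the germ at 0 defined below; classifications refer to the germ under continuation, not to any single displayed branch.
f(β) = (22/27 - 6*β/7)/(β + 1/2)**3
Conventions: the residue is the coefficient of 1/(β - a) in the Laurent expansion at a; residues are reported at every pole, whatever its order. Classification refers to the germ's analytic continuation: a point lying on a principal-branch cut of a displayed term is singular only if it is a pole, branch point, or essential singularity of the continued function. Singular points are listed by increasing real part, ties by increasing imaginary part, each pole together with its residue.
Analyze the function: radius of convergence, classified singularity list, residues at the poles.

Denominator factor (β + 1/2)^3: pole of order 3 at -1/2, modulus 1/2.
The radius of convergence is the smallest modulus among the singular points: 1/2.
At the order-3 pole -1/2 set g(β) = (β - (-1/2))^3*f(β) = 22/27 - 6*β/7.
Order-3 pole: residue = g''(a)/2; g''(-1/2) = 0, so the residue is 0.

Radius of convergence at 0: 1/2.
At -1/2: a pole of order 3; residue 0.


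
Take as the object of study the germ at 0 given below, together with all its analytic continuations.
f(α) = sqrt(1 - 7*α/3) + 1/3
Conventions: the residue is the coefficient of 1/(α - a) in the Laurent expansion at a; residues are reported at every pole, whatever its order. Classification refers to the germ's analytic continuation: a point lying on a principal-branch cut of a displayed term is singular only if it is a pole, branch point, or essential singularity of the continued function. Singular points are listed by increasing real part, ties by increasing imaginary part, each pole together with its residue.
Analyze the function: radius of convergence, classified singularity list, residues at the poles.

Branch term (1)*sqrt(1 - α/(3/7)): its argument vanishes at α = 3/7, a square-root branch point, modulus 3/7.
The radius of convergence is the smallest modulus among the singular points: 3/7.

Radius of convergence at 0: 3/7.
At 3/7: an algebraic (square-root) branch point.


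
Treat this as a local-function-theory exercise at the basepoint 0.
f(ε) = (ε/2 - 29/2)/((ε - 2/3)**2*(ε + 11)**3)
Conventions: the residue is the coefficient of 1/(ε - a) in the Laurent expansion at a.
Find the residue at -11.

The residue is -783/300125.

At the order-3 pole -11 set g(ε) = (ε - (-11))^3*f(ε) = (ε/2 - 29/2)/(ε - 2/3)**2.
Order-3 pole: residue = g''(a)/2; g''(-11) = -1566/300125, so the residue is -783/300125.


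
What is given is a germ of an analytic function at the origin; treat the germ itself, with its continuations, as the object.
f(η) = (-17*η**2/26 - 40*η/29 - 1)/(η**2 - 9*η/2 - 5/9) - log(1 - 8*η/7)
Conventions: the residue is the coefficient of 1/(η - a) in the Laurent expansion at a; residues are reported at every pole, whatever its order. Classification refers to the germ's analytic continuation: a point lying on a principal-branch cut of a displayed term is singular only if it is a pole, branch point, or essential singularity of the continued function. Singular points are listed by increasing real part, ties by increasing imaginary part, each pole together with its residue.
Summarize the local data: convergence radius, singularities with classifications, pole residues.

Denominator factor (η**2 - 9*η/2 - 5/9): discriminant 809/36, real irrational roots 9/4 + (1/12)*sqrt(809) and 9/4 - (1/12)*sqrt(809); poles of order 1, moduli 9/4 + (1/12)*sqrt(809) and -9/4 + (1/12)*sqrt(809).
Branch term (-1)*log(1 - η/(7/8)): its argument vanishes at η = 7/8, a logarithmic branch point, modulus 7/8.
The radius of convergence is the smallest modulus among the singular points: -9/4 + (1/12)*sqrt(809).
The branch term is analytic at 9/4 - (1/12)*sqrt(809) and contributes nothing to the residue; only the rational part matters.
The factor η**2 - 9*η/2 - 5/9 splits as (η - a)(η - a') with a = 9/4 - (1/12)*sqrt(809), a' = 9/4 + (1/12)*sqrt(809). At the order-1 pole a set g(η) = (η - a)*(rational part) = [-17*η**2/26 - 40*η/29 - 1] / (η - a').
Simple pole: residue = g(a) at a = 9/4 - (1/12)*sqrt(809), which is -6517/3016 + (601885/7319832)*sqrt(809).
The branch term is analytic at 9/4 + (1/12)*sqrt(809) and contributes nothing to the residue; only the rational part matters.
The factor η**2 - 9*η/2 - 5/9 splits as (η - a)(η - a') with a = 9/4 + (1/12)*sqrt(809), a' = 9/4 - (1/12)*sqrt(809). At the order-1 pole a set g(η) = (η - a)*(rational part) = [-17*η**2/26 - 40*η/29 - 1] / (η - a').
Simple pole: residue = g(a) at a = 9/4 + (1/12)*sqrt(809), which is -6517/3016 - (601885/7319832)*sqrt(809).
List the singular points by increasing real part (a conjugate pair: the negative imaginary part first).

Radius of convergence at 0: -9/4 + (1/12)*sqrt(809).
At 9/4 - (1/12)*sqrt(809): a pole of order 1; residue -6517/3016 + (601885/7319832)*sqrt(809).
At 7/8: a logarithmic branch point.
At 9/4 + (1/12)*sqrt(809): a pole of order 1; residue -6517/3016 - (601885/7319832)*sqrt(809).


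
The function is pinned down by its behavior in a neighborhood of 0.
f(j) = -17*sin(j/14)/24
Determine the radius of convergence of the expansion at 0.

The radius of convergence is infinite.

The factor sin(j/14) is entire and contributes no finite singular point.
The polynomial part has no poles.
No finite singular points: the Taylor series at 0 converges everywhere.


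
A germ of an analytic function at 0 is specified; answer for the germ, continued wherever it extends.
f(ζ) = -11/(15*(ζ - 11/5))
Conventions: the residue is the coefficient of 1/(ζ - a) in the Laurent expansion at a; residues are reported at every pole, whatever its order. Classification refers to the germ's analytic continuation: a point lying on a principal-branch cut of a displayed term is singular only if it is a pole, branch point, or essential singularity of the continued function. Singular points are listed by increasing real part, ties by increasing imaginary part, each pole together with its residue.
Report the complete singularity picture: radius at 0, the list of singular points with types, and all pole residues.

Radius of convergence at 0: 11/5.
At 11/5: a pole of order 1; residue -11/15.

Denominator factor (ζ - 11/5): pole of order 1 at 11/5, modulus 11/5.
The radius of convergence is the smallest modulus among the singular points: 11/5.
At the order-1 pole 11/5 set g(ζ) = (ζ - (11/5))*f(ζ) = -11/15.
Simple pole: residue = g(a) at a = 11/5, which is -11/15.


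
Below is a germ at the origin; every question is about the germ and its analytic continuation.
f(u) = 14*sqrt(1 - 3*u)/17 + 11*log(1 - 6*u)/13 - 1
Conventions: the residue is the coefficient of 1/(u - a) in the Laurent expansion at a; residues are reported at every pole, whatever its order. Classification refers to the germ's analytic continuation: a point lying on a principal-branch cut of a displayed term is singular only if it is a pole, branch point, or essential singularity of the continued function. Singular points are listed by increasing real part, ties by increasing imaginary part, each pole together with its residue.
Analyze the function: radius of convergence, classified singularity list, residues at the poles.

Branch term (11/13)*log(1 - u/(1/6)): its argument vanishes at u = 1/6, a logarithmic branch point, modulus 1/6.
Branch term (14/17)*sqrt(1 - u/(1/3)): its argument vanishes at u = 1/3, a square-root branch point, modulus 1/3.
The radius of convergence is the smallest modulus among the singular points: 1/6.
List the singular points by increasing real part (a conjugate pair: the negative imaginary part first).

Radius of convergence at 0: 1/6.
At 1/6: a logarithmic branch point.
At 1/3: an algebraic (square-root) branch point.


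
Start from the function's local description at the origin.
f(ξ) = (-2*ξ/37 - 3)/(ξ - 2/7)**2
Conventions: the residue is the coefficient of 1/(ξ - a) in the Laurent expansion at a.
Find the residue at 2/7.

The residue is -2/37.

At the order-2 pole 2/7 set g(ξ) = (ξ - (2/7))^2*f(ξ) = -2*ξ/37 - 3.
Order-2 pole: residue = g'(a); g'(2/7) = -2/37, so the residue is -2/37.


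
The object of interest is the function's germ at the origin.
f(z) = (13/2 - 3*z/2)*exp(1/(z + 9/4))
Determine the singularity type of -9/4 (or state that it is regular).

The exponent 1/(z - (-9/4)) has a pole at -9/4, so exp(1/(z - (-9/4))) takes every nonzero value near it: an essential singularity (not a pole of any order).

The point is an essential singularity.


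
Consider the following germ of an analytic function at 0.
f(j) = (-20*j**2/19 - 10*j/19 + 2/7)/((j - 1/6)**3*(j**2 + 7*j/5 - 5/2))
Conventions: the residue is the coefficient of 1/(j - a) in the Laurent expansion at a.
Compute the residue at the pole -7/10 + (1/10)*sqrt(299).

The factor j**2 + 7*j/5 - 5/2 splits as (j - a)(j - a') with a = -7/10 + (1/10)*sqrt(299), a' = -7/10 - (1/10)*sqrt(299). At the order-1 pole a set g(j) = (j - a)*f(j) = [(-20*j**2/19 - 10*j/19 + 2/7)/(j - 1/6)**3] / (j - a').
Simple pole: residue = g(a) at a = -7/10 + (1/10)*sqrt(299), which is -232570440/669612307 - (10474920/669612307)*sqrt(299).

The residue is -232570440/669612307 - (10474920/669612307)*sqrt(299).


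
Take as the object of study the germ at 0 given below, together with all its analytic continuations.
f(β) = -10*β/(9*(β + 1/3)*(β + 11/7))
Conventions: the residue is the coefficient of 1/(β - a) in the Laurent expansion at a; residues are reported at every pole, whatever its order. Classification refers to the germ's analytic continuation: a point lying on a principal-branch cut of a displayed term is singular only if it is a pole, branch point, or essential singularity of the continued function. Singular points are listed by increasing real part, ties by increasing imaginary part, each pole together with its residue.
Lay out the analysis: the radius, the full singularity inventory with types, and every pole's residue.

Radius of convergence at 0: 1/3.
At -11/7: a pole of order 1; residue -55/39.
At -1/3: a pole of order 1; residue 35/117.

Denominator factor (β + 1/3): pole of order 1 at -1/3, modulus 1/3.
Denominator factor (β + 11/7): pole of order 1 at -11/7, modulus 11/7.
The radius of convergence is the smallest modulus among the singular points: 1/3.
At the order-1 pole -11/7 set g(β) = (β - (-11/7))*f(β) = -10*β/(9*(β + 1/3)).
Simple pole: residue = g(a) at a = -11/7, which is -55/39.
At the order-1 pole -1/3 set g(β) = (β - (-1/3))*f(β) = -10*β/(9*(β + 11/7)).
Simple pole: residue = g(a) at a = -1/3, which is 35/117.
List the singular points by increasing real part (a conjugate pair: the negative imaginary part first).


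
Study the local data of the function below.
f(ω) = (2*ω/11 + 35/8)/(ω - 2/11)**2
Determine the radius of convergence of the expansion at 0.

Denominator factor (ω - 2/11)^2: pole of order 2 at 2/11, modulus 2/11.
The radius of convergence is the smallest modulus among the singular points: 2/11.

The radius of convergence is 2/11.


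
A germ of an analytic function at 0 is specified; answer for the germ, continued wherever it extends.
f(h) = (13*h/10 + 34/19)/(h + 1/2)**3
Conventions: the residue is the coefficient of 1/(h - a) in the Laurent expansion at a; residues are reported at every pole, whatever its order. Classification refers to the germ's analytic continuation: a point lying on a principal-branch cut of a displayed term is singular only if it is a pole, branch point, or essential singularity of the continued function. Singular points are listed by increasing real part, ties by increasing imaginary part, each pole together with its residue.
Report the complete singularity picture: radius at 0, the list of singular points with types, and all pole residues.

Denominator factor (h + 1/2)^3: pole of order 3 at -1/2, modulus 1/2.
The radius of convergence is the smallest modulus among the singular points: 1/2.
At the order-3 pole -1/2 set g(h) = (h - (-1/2))^3*f(h) = 13*h/10 + 34/19.
Order-3 pole: residue = g''(a)/2; g''(-1/2) = 0, so the residue is 0.

Radius of convergence at 0: 1/2.
At -1/2: a pole of order 3; residue 0.
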